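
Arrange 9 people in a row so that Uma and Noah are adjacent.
Treat as block: (9-1)! × 2! = 40320 × 2 = 80640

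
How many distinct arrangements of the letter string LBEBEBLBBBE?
11! / (3! × 2! × 6!) = 4620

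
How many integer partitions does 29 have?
Pentagonal recurrence p(n) = p(n-1) + p(n-2) - p(n-5) - p(n-7) + p(n-12) + p(n-15) - ... gives p(0..28) = 1, 1, 2, 3, 5, 7, 11, 15, 22, 30, 42, 56, 77, 101, 135, 176, 231, 297, 385, 490, 627, 792, 1002, 1255, 1575, 1958, 2436, 3010, 3718. p(29) = p(28) + p(27) - p(24) - p(22) + p(17) + p(14) - p(7) - p(3) = 3718 + 3010 - 1575 - 1002 + 297 + 135 - 15 - 3 = 4565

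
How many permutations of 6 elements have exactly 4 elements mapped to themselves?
Choose the 4 fixed points C(6,4) = 15, derange the rest: !2 = Σ_{j=0}^{2} (-1)^j·2!/j! = 2 - 2 + 1 = 1. Product = 15 × 1 = 15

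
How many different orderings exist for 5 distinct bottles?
5! = 120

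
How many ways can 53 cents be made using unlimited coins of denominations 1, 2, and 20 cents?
Coefficient of x^53 in 1/(1-x^1) · 1/(1-x^2) · 1/(1-x^20). Case on j = number of 20-cent coins (j = 0..2); remainder r = 53 - 20j is made from {1,2} in ⌊r/2⌋+1 ways. r = 53, 33, 13 → 27 + 17 + 7 = 51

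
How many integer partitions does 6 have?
Pentagonal recurrence p(n) = p(n-1) + p(n-2) - p(n-5) - p(n-7) + p(n-12) + p(n-15) - ... gives p(0..5) = 1, 1, 2, 3, 5, 7. p(6) = p(5) + p(4) - p(1) = 7 + 5 - 1 = 11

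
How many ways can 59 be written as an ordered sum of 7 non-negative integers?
C(59+7-1, 7-1) = C(65, 6) = 82598880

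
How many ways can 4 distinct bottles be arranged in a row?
4! = 24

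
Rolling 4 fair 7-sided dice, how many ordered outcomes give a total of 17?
Coefficient of x^17 in (x + x² + ... + x^7)^4. By inclusion-exclusion on dice exceeding 7: Σ_j (-1)^j C(4,j)·C(17-1-7j, 3) = C(4,0)·C(16,3) - C(4,1)·C(9,3) = 1·560 - 4·84 = 224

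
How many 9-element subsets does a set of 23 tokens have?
C(23,9) = 23!/(9!×14!) = 817190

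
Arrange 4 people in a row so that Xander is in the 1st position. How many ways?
Fix one position: (4-1)! = 6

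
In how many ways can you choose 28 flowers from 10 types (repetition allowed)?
C(28+10-1, 10-1) = C(37, 9) = 124403620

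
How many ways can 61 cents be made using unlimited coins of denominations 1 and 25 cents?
Coefficient of x^61 in 1/(1-x^1) · 1/(1-x^25). Use j coins of 25 for j = 0..⌊61/25⌋ = 2, the rest in 1s: 2 + 1 = 3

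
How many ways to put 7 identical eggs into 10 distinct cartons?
C(7+10-1, 10-1) = C(16, 9) = 11440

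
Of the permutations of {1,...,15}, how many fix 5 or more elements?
Exactly j fixed points: C(15,j)·!(15-j); sum over j ≥ 5 (derangement numbers via !m = (m-1)·(!(m-1) + !(m-2)): !0..!10 = 1, 0, 1, 2, 9, 44, 265, 1854, 14833, 133496, 1334961). Σ_{j=5}^{15} C(15,j)·!(15-j) = C(15,5)·!10 + C(15,6)·!9 + C(15,7)·!8 + C(15,8)·!7 + C(15,9)·!6 + C(15,10)·!5 + C(15,11)·!4 + C(15,12)·!3 + C(15,13)·!2 + C(15,14)·!1 + C(15,15)·!0 = 3003·1334961 + 5005·133496 + 6435·14833 + 6435·1854 + 5005·265 + 3003·44 + 1365·9 + 455·2 + 105·1 + 15·0 + 1·1 = 4785887966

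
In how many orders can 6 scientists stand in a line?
6! = 720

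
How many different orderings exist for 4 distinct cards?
4! = 24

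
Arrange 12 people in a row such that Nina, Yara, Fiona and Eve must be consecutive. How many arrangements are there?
Treat the 4 as one block: (12-4+1)! × 4! = 362880 × 24 = 8709120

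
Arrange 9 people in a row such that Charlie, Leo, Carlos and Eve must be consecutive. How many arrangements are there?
Treat the 4 as one block: (9-4+1)! × 4! = 720 × 24 = 17280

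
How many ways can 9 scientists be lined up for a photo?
9! = 362880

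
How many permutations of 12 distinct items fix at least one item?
Complement of the derangements. !12 = Σ_{j=0}^{12} (-1)^j·12!/j! = 479001600 - 479001600 + 239500800 - 79833600 + 19958400 - 3991680 + 665280 - 95040 + 11880 - 1320 + 132 - 12 + 1 = 176214841. 12! - !12 = 479001600 - 176214841 = 302786759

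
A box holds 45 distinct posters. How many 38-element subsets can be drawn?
C(45,38) = 45!/(38!×7!) = 45379620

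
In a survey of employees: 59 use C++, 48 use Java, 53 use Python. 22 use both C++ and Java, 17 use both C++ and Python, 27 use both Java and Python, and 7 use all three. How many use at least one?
|A∪B∪C| = 59+48+53-22-17-27+7 = 101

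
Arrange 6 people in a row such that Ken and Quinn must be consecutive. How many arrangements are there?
Treat the 2 as one block: (6-2+1)! × 2! = 120 × 2 = 240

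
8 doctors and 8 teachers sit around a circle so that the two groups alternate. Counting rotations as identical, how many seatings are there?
Fix one of the doctors: (8-1)! ways for the remaining doctors, × 8! ways for the teachers = 5040 × 40320 = 203212800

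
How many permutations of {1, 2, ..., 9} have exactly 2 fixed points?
Choose the 2 fixed points C(9,2) = 36, derange the rest: !7 = Σ_{j=0}^{7} (-1)^j·7!/j! = 5040 - 5040 + 2520 - 840 + 210 - 42 + 7 - 1 = 1854. Product = 36 × 1854 = 66744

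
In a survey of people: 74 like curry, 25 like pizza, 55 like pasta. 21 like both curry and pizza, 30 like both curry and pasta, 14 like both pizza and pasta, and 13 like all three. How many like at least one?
|A∪B∪C| = 74+25+55-21-30-14+13 = 102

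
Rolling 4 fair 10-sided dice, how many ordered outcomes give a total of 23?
Coefficient of x^23 in (x + x² + ... + x^10)^4. By inclusion-exclusion on dice exceeding 10: Σ_j (-1)^j C(4,j)·C(23-1-10j, 3) = C(4,0)·C(22,3) - C(4,1)·C(12,3) = 1·1540 - 4·220 = 660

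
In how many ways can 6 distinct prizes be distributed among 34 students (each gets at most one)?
P(34,6) = 34!/(34-6)! = 968330880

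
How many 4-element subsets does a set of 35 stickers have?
C(35,4) = 35!/(4!×31!) = 52360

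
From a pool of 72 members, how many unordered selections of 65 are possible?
C(72,65) = 72!/(65!×7!) = 1473109704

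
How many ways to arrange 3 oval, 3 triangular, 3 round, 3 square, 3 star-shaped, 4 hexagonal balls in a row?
19! / (3! × 3! × 3! × 3! × 3! × 4!) = 651819168000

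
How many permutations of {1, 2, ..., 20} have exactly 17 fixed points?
Choose the 17 fixed points C(20,17) = 1140, derange the rest: !3 = Σ_{j=0}^{3} (-1)^j·3!/j! = 6 - 6 + 3 - 1 = 2. Product = 1140 × 2 = 2280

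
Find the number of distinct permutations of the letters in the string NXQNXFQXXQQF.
12! / (4! × 2! × 2! × 4!) = 207900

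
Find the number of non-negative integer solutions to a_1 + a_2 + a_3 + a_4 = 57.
C(57+4-1, 4-1) = C(60, 3) = 34220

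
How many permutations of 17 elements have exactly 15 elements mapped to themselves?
Choose the 15 fixed points C(17,15) = 136, derange the rest: !2 = Σ_{j=0}^{2} (-1)^j·2!/j! = 2 - 2 + 1 = 1. Product = 136 × 1 = 136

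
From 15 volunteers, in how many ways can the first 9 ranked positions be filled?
P(15,9) = 15!/(15-9)! = 1816214400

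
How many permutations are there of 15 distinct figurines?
15! = 1307674368000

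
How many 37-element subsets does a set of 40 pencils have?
C(40,37) = 40!/(37!×3!) = 9880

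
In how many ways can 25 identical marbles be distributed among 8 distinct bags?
C(25+8-1, 8-1) = C(32, 7) = 3365856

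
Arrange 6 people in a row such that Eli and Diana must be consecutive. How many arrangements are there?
Treat the 2 as one block: (6-2+1)! × 2! = 120 × 2 = 240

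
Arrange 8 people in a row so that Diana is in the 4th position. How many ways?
Fix one position: (8-1)! = 5040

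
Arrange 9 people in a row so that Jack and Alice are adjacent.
Treat as block: (9-1)! × 2! = 40320 × 2 = 80640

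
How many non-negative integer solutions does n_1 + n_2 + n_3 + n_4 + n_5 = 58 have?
C(58+5-1, 5-1) = C(62, 4) = 557845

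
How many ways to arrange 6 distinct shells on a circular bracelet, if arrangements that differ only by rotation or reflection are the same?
(6-1)!/2 = 120/2 = 60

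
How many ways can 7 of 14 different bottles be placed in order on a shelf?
P(14,7) = 14!/(14-7)! = 17297280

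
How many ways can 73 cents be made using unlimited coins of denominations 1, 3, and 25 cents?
Coefficient of x^73 in 1/(1-x^1) · 1/(1-x^3) · 1/(1-x^25). Case on j = number of 25-cent coins (j = 0..2); remainder r = 73 - 25j is made from {1,3} in ⌊r/3⌋+1 ways. r = 73, 48, 23 → 25 + 17 + 8 = 50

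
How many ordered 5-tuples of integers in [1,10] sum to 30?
Coefficient of x^30 in (x + x² + ... + x^10)^5. By inclusion-exclusion on dice exceeding 10: Σ_j (-1)^j C(5,j)·C(30-1-10j, 4) = C(5,0)·C(29,4) - C(5,1)·C(19,4) + C(5,2)·C(9,4) = 1·23751 - 5·3876 + 10·126 = 5631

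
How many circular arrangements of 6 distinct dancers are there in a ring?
Circular: fix one position, arrange the rest. (6-1)! = 120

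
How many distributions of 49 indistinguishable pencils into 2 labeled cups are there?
C(49+2-1, 2-1) = C(50, 1) = 50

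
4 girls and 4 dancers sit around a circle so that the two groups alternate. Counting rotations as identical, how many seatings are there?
Fix one of the girls: (4-1)! ways for the remaining girls, × 4! ways for the dancers = 6 × 24 = 144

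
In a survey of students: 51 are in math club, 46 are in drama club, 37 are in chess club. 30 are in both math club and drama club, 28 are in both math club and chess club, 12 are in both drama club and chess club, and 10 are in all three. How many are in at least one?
|A∪B∪C| = 51+46+37-30-28-12+10 = 74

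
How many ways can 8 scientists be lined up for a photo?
8! = 40320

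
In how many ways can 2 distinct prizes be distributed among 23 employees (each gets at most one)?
P(23,2) = 23!/(23-2)! = 506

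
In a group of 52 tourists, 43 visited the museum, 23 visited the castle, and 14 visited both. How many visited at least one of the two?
|A∪B| = |A| + |B| - |A∩B| = 43 + 23 - 14 = 52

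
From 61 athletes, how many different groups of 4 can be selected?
C(61,4) = 61!/(4!×57!) = 521855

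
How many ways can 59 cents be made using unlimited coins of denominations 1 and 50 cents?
Coefficient of x^59 in 1/(1-x^1) · 1/(1-x^50). Use j coins of 50 for j = 0..⌊59/50⌋ = 1, the rest in 1s: 1 + 1 = 2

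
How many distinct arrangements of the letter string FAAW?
4! / (1! × 1! × 2!) = 12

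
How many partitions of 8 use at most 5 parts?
By conjugation, equals partitions of 8 into parts ≤ 5. Let r_j(i) = number of partitions of i into parts ≤ j, for i = 0..8. r_1(i) = 1 for all i; r_j(i) = r_{j-1}(i) + r_j(i-j). Rows j = 2..5: ≤2: 1 1 2 2 3 3 4 4 5; ≤3: 1 1 2 3 4 5 7 8 10; ≤4: 1 1 2 3 5 6 9 11 15; ≤5: 1 1 2 3 5 7 10 13 18. r_5(8) = 18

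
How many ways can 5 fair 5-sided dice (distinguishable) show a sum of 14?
Coefficient of x^14 in (x + x² + ... + x^5)^5. By inclusion-exclusion on dice exceeding 5: Σ_j (-1)^j C(5,j)·C(14-1-5j, 4) = C(5,0)·C(13,4) - C(5,1)·C(8,4) = 1·715 - 5·70 = 365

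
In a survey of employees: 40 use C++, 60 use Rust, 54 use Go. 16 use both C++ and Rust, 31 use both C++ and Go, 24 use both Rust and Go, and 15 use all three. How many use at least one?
|A∪B∪C| = 40+60+54-16-31-24+15 = 98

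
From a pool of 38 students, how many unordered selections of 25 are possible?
C(38,25) = 38!/(25!×13!) = 5414950296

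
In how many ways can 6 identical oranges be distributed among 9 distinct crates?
C(6+9-1, 9-1) = C(14, 8) = 3003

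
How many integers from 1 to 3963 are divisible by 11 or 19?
⌊3963/11⌋ + ⌊3963/19⌋ - ⌊3963/209⌋ = 360 + 208 - 18 = 550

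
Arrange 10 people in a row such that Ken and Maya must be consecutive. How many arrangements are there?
Treat the 2 as one block: (10-2+1)! × 2! = 362880 × 2 = 725760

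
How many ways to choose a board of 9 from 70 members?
C(70,9) = 70!/(9!×61!) = 65033528560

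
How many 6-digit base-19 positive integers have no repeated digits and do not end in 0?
Last digit: 18 nonzero choices. First digit: 17 (nonzero, ≠last). Middle 4: P(17,4) = 57120. Total = 17478720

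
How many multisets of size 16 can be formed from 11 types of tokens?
C(16+11-1, 11-1) = C(26, 10) = 5311735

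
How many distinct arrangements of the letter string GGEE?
4! / (2! × 2!) = 6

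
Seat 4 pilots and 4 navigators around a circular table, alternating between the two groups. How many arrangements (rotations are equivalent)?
Fix one of the pilots: (4-1)! ways for the remaining pilots, × 4! ways for the navigators = 6 × 24 = 144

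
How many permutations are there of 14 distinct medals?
14! = 87178291200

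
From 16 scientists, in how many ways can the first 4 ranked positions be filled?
P(16,4) = 16!/(16-4)! = 43680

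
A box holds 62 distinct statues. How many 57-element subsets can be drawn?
C(62,57) = 62!/(57!×5!) = 6471002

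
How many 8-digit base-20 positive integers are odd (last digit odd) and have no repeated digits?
Last∈{1,3,5,7,9,11,13,15,17,19}. Last=0: 0. Last nonzero: 10×18×P(18,6) = 2405894400. Total = 2405894400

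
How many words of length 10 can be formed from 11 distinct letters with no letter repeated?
P(11,10) = 11!/(11-10)! = 39916800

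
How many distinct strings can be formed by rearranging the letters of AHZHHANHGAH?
11! / (1! × 5! × 1! × 3! × 1!) = 55440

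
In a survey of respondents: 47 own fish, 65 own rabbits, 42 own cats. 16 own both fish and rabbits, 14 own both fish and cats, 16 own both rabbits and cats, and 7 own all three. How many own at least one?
|A∪B∪C| = 47+65+42-16-14-16+7 = 115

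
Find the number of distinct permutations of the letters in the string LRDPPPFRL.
9! / (3! × 1! × 2! × 1! × 2!) = 15120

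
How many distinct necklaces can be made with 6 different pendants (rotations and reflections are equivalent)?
(6-1)!/2 = 120/2 = 60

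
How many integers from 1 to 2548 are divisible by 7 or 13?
⌊2548/7⌋ + ⌊2548/13⌋ - ⌊2548/91⌋ = 364 + 196 - 28 = 532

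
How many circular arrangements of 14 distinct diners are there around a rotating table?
Circular: fix one position, arrange the rest. (14-1)! = 6227020800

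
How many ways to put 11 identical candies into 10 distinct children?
C(11+10-1, 10-1) = C(20, 9) = 167960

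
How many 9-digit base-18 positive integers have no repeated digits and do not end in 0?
Last digit: 17 nonzero choices. First digit: 16 (nonzero, ≠last). Middle 7: P(16,7) = 57657600. Total = 15682867200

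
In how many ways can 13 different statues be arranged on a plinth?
13! = 6227020800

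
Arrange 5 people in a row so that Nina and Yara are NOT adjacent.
Total - adjacent = 5! - (5-1)!×2 = 120 - 48 = 72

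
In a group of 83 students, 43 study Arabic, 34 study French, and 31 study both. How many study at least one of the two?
|A∪B| = |A| + |B| - |A∩B| = 43 + 34 - 31 = 46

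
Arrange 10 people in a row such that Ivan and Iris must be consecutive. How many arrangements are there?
Treat the 2 as one block: (10-2+1)! × 2! = 362880 × 2 = 725760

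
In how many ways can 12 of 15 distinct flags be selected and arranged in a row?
P(15,12) = 15!/(15-12)! = 217945728000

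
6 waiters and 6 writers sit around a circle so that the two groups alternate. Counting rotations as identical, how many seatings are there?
Fix one of the waiters: (6-1)! ways for the remaining waiters, × 6! ways for the writers = 120 × 720 = 86400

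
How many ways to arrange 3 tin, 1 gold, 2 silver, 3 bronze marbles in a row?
9! / (3! × 1! × 2! × 3!) = 5040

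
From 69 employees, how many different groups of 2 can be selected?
C(69,2) = 69!/(2!×67!) = 2346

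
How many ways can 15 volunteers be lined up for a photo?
15! = 1307674368000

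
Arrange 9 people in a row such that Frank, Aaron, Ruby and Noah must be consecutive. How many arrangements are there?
Treat the 4 as one block: (9-4+1)! × 4! = 720 × 24 = 17280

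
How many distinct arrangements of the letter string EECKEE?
6! / (4! × 1! × 1!) = 30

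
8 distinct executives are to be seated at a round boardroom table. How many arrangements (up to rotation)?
Circular: fix one position, arrange the rest. (8-1)! = 5040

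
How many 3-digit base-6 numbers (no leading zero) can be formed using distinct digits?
First digit: 5 choices (nonzero). Then descending: 5 × 5 × 4 = 100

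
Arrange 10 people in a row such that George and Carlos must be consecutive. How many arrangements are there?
Treat the 2 as one block: (10-2+1)! × 2! = 362880 × 2 = 725760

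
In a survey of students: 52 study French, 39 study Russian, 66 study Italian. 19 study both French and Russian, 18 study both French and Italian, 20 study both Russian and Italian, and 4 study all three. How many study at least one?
|A∪B∪C| = 52+39+66-19-18-20+4 = 104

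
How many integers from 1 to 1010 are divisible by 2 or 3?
⌊1010/2⌋ + ⌊1010/3⌋ - ⌊1010/6⌋ = 505 + 336 - 168 = 673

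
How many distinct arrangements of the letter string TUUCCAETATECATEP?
16! / (1! × 4! × 3! × 3! × 3! × 2!) = 2018016000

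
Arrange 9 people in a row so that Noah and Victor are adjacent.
Treat as block: (9-1)! × 2! = 40320 × 2 = 80640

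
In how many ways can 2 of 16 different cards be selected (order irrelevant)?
C(16,2) = 16!/(2!×14!) = 120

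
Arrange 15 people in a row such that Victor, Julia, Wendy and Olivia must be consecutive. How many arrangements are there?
Treat the 4 as one block: (15-4+1)! × 4! = 479001600 × 24 = 11496038400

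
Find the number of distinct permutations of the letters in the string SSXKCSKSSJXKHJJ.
15! / (1! × 2! × 3! × 3! × 5! × 1!) = 151351200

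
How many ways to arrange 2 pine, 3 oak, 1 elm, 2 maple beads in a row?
8! / (2! × 3! × 1! × 2!) = 1680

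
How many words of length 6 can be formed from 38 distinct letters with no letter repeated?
P(38,6) = 38!/(38-6)! = 1987690320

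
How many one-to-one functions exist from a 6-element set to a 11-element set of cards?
P(11,6) = 11!/(11-6)! = 332640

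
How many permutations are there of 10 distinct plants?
10! = 3628800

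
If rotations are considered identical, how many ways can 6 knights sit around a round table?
Circular: fix one position, arrange the rest. (6-1)! = 120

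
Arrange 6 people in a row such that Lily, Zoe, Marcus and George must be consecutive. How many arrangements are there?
Treat the 4 as one block: (6-4+1)! × 4! = 6 × 24 = 144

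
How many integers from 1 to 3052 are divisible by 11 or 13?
⌊3052/11⌋ + ⌊3052/13⌋ - ⌊3052/143⌋ = 277 + 234 - 21 = 490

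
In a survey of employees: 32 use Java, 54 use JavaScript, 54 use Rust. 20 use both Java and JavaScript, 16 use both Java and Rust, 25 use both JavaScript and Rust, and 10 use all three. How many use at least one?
|A∪B∪C| = 32+54+54-20-16-25+10 = 89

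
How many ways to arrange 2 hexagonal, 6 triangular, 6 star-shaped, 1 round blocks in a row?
15! / (2! × 6! × 6! × 1!) = 1261260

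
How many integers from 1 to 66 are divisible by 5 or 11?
⌊66/5⌋ + ⌊66/11⌋ - ⌊66/55⌋ = 13 + 6 - 1 = 18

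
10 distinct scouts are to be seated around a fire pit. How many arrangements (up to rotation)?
Circular: fix one position, arrange the rest. (10-1)! = 362880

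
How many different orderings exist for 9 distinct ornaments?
9! = 362880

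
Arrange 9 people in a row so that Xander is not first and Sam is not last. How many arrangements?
By inclusion-exclusion: 9! - 2×(9-1)! + (9-2)! = 362880 - 80640 + 5040 = 287280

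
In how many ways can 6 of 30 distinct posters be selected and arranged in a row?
P(30,6) = 30!/(30-6)! = 427518000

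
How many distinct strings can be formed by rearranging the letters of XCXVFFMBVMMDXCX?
15! / (2! × 2! × 2! × 1! × 3! × 1! × 4!) = 1135134000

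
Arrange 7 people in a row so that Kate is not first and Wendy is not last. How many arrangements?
By inclusion-exclusion: 7! - 2×(7-1)! + (7-2)! = 5040 - 1440 + 120 = 3720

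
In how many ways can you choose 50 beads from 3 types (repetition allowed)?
C(50+3-1, 3-1) = C(52, 2) = 1326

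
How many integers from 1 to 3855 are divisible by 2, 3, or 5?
⌊3855/2⌋+⌊3855/3⌋+⌊3855/5⌋ - ⌊3855/6⌋-⌊3855/10⌋-⌊3855/15⌋ + ⌊3855/30⌋ = 1927+1285+771 - 642-385-257 + 128 = 2827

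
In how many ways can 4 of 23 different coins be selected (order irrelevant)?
C(23,4) = 23!/(4!×19!) = 8855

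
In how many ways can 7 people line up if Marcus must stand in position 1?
Fix one position: (7-1)! = 720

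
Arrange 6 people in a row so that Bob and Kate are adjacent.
Treat as block: (6-1)! × 2! = 120 × 2 = 240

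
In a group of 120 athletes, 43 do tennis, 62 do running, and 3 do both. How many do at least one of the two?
|A∪B| = |A| + |B| - |A∩B| = 43 + 62 - 3 = 102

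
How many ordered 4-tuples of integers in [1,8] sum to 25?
Coefficient of x^25 in (x + x² + ... + x^8)^4. By inclusion-exclusion on dice exceeding 8: Σ_j (-1)^j C(4,j)·C(25-1-8j, 3) = C(4,0)·C(24,3) - C(4,1)·C(16,3) + C(4,2)·C(8,3) = 1·2024 - 4·560 + 6·56 = 120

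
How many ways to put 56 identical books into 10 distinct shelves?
C(56+10-1, 10-1) = C(65, 9) = 31966749880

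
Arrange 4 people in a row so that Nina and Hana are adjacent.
Treat as block: (4-1)! × 2! = 6 × 2 = 12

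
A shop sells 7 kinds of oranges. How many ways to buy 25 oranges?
C(25+7-1, 7-1) = C(31, 6) = 736281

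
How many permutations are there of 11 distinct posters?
11! = 39916800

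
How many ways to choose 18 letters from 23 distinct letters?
C(23,18) = 23!/(18!×5!) = 33649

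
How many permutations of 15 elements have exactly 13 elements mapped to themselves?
Choose the 13 fixed points C(15,13) = 105, derange the rest: !2 = Σ_{j=0}^{2} (-1)^j·2!/j! = 2 - 2 + 1 = 1. Product = 105 × 1 = 105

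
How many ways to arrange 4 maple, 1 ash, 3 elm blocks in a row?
8! / (4! × 1! × 3!) = 280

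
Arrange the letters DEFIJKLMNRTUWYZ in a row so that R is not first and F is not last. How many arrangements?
By inclusion-exclusion: 15! - 2×(15-1)! + (15-2)! = 1307674368000 - 174356582400 + 6227020800 = 1139544806400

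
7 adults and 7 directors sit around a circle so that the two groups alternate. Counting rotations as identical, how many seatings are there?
Fix one of the adults: (7-1)! ways for the remaining adults, × 7! ways for the directors = 720 × 5040 = 3628800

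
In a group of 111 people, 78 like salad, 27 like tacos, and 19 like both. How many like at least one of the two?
|A∪B| = |A| + |B| - |A∩B| = 78 + 27 - 19 = 86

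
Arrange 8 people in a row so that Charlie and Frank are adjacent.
Treat as block: (8-1)! × 2! = 5040 × 2 = 10080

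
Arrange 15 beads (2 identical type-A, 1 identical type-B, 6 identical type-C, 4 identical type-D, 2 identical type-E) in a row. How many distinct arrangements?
15! / (2! × 1! × 6! × 4! × 2!) = 18918900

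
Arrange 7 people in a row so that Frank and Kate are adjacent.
Treat as block: (7-1)! × 2! = 720 × 2 = 1440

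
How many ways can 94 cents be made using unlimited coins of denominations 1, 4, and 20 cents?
Coefficient of x^94 in 1/(1-x^1) · 1/(1-x^4) · 1/(1-x^20). Case on j = number of 20-cent coins (j = 0..4); remainder r = 94 - 20j is made from {1,4} in ⌊r/4⌋+1 ways. r = 94, 74, 54, 34, 14 → 24 + 19 + 14 + 9 + 4 = 70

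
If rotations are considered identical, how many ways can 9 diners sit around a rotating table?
Circular: fix one position, arrange the rest. (9-1)! = 40320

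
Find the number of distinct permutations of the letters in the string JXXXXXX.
7! / (6! × 1!) = 7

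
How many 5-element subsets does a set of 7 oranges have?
C(7,5) = 7!/(5!×2!) = 21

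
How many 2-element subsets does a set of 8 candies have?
C(8,2) = 8!/(2!×6!) = 28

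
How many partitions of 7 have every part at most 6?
Let r_j(i) = number of partitions of i into parts ≤ j, for i = 0..7. r_1(i) = 1 for all i; r_j(i) = r_{j-1}(i) + r_j(i-j). Rows j = 2..6: ≤2: 1 1 2 2 3 3 4 4; ≤3: 1 1 2 3 4 5 7 8; ≤4: 1 1 2 3 5 6 9 11; ≤5: 1 1 2 3 5 7 10 13; ≤6: 1 1 2 3 5 7 11 14. r_6(7) = 14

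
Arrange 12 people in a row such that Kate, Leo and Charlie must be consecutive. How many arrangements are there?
Treat the 3 as one block: (12-3+1)! × 3! = 3628800 × 6 = 21772800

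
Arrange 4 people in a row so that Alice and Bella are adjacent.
Treat as block: (4-1)! × 2! = 6 × 2 = 12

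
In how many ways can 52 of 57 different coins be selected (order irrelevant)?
C(57,52) = 57!/(52!×5!) = 4187106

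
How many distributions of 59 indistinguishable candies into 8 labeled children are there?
C(59+8-1, 8-1) = C(66, 7) = 778789440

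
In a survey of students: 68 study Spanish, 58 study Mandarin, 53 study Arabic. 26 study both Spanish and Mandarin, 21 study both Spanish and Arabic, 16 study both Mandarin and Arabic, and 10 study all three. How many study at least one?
|A∪B∪C| = 68+58+53-26-21-16+10 = 126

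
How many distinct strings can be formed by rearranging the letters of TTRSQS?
6! / (2! × 1! × 1! × 2!) = 180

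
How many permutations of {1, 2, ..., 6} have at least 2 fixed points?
Exactly j fixed points: C(6,j)·!(6-j); sum over j ≥ 2 (derangement numbers via !m = (m-1)·(!(m-1) + !(m-2)): !0..!4 = 1, 0, 1, 2, 9). Σ_{j=2}^{6} C(6,j)·!(6-j) = C(6,2)·!4 + C(6,3)·!3 + C(6,4)·!2 + C(6,5)·!1 + C(6,6)·!0 = 15·9 + 20·2 + 15·1 + 6·0 + 1·1 = 191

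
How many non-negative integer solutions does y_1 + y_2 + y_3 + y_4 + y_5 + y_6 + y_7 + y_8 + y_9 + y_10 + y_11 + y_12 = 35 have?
C(35+12-1, 12-1) = C(46, 11) = 13340783196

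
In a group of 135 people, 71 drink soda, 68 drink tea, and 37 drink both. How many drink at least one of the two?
|A∪B| = |A| + |B| - |A∩B| = 71 + 68 - 37 = 102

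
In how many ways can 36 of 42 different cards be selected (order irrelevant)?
C(42,36) = 42!/(36!×6!) = 5245786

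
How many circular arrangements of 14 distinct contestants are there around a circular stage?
Circular: fix one position, arrange the rest. (14-1)! = 6227020800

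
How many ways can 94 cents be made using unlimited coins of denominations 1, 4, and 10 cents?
Coefficient of x^94 in 1/(1-x^1) · 1/(1-x^4) · 1/(1-x^10). Case on j = number of 10-cent coins (j = 0..9); remainder r = 94 - 10j is made from {1,4} in ⌊r/4⌋+1 ways. r = 94, 84, 74, 64, 54, 44, 34, 24, 14, 4 → 24 + 22 + 19 + 17 + 14 + 12 + 9 + 7 + 4 + 2 = 130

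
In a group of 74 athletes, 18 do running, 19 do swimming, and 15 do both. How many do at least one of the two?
|A∪B| = |A| + |B| - |A∩B| = 18 + 19 - 15 = 22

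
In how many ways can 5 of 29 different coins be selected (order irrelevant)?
C(29,5) = 29!/(5!×24!) = 118755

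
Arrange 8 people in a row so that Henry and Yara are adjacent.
Treat as block: (8-1)! × 2! = 5040 × 2 = 10080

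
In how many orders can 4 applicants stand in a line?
4! = 24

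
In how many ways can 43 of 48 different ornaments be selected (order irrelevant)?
C(48,43) = 48!/(43!×5!) = 1712304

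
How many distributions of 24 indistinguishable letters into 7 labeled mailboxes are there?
C(24+7-1, 7-1) = C(30, 6) = 593775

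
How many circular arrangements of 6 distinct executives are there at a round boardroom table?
Circular: fix one position, arrange the rest. (6-1)! = 120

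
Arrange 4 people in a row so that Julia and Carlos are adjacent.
Treat as block: (4-1)! × 2! = 6 × 2 = 12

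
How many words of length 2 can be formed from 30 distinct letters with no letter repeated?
P(30,2) = 30!/(30-2)! = 870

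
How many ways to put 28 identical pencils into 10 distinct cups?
C(28+10-1, 10-1) = C(37, 9) = 124403620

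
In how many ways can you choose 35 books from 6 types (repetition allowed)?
C(35+6-1, 6-1) = C(40, 5) = 658008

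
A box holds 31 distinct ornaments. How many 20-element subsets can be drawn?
C(31,20) = 31!/(20!×11!) = 84672315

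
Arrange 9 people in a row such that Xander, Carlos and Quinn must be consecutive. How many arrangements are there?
Treat the 3 as one block: (9-3+1)! × 3! = 5040 × 6 = 30240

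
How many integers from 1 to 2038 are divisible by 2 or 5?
⌊2038/2⌋ + ⌊2038/5⌋ - ⌊2038/10⌋ = 1019 + 407 - 203 = 1223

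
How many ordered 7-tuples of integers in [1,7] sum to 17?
Coefficient of x^17 in (x + x² + ... + x^7)^7. By inclusion-exclusion on dice exceeding 7: Σ_j (-1)^j C(7,j)·C(17-1-7j, 6) = C(7,0)·C(16,6) - C(7,1)·C(9,6) = 1·8008 - 7·84 = 7420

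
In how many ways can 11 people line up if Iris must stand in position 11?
Fix one position: (11-1)! = 3628800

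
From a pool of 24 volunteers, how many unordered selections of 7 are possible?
C(24,7) = 24!/(7!×17!) = 346104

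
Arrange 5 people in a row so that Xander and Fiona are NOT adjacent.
Total - adjacent = 5! - (5-1)!×2 = 120 - 48 = 72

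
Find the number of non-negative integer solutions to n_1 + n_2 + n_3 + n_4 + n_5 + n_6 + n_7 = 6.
C(6+7-1, 7-1) = C(12, 6) = 924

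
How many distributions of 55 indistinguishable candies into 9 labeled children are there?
C(55+9-1, 9-1) = C(63, 8) = 3872894697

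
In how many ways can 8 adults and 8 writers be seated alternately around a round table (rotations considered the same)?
Fix one of the adults: (8-1)! ways for the remaining adults, × 8! ways for the writers = 5040 × 40320 = 203212800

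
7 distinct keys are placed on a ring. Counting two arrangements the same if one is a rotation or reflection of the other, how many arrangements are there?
(7-1)!/2 = 720/2 = 360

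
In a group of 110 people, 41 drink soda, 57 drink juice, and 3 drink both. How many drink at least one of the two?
|A∪B| = |A| + |B| - |A∩B| = 41 + 57 - 3 = 95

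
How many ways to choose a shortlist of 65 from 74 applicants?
C(74,65) = 74!/(65!×9!) = 110524147514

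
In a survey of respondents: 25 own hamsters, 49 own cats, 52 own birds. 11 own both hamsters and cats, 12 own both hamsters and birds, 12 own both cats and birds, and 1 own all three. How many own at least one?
|A∪B∪C| = 25+49+52-11-12-12+1 = 92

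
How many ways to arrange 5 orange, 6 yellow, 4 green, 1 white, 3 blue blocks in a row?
19! / (5! × 6! × 4! × 1! × 3!) = 9777287520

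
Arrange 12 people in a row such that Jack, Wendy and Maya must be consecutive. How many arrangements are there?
Treat the 3 as one block: (12-3+1)! × 3! = 3628800 × 6 = 21772800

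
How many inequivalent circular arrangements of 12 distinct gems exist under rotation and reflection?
(12-1)!/2 = 39916800/2 = 19958400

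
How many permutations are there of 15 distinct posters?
15! = 1307674368000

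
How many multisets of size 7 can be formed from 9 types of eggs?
C(7+9-1, 9-1) = C(15, 8) = 6435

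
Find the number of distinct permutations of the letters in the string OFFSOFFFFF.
10! / (7! × 2! × 1!) = 360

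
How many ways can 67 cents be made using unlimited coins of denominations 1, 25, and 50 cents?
Coefficient of x^67 in 1/(1-x^1) · 1/(1-x^25) · 1/(1-x^50). Case on j = number of 50-cent coins (j = 0..1); remainder r = 67 - 50j is made from {1,25} in ⌊r/25⌋+1 ways. r = 67, 17 → 3 + 1 = 4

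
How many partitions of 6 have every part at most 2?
Let r_j(i) = number of partitions of i into parts ≤ j, for i = 0..6. r_1(i) = 1 for all i; r_j(i) = r_{j-1}(i) + r_j(i-j). Rows j = 2..2: ≤2: 1 1 2 2 3 3 4. r_2(6) = 4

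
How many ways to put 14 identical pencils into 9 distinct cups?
C(14+9-1, 9-1) = C(22, 8) = 319770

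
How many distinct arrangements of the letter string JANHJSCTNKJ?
11! / (1! × 1! × 1! × 1! × 1! × 1! × 3! × 2!) = 3326400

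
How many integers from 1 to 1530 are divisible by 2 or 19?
⌊1530/2⌋ + ⌊1530/19⌋ - ⌊1530/38⌋ = 765 + 80 - 40 = 805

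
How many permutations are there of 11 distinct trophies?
11! = 39916800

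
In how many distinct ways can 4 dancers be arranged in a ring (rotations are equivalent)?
Circular: fix one position, arrange the rest. (4-1)! = 6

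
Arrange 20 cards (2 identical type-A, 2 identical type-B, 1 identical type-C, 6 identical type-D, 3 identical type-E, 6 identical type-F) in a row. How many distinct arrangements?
20! / (2! × 2! × 1! × 6! × 3! × 6!) = 195545750400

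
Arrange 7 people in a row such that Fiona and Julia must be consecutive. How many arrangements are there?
Treat the 2 as one block: (7-2+1)! × 2! = 720 × 2 = 1440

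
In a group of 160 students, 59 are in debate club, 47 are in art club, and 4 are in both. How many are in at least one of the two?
|A∪B| = |A| + |B| - |A∩B| = 59 + 47 - 4 = 102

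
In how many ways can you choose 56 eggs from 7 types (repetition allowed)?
C(56+7-1, 7-1) = C(62, 6) = 61474519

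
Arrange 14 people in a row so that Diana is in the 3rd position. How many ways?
Fix one position: (14-1)! = 6227020800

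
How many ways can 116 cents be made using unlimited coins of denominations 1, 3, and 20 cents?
Coefficient of x^116 in 1/(1-x^1) · 1/(1-x^3) · 1/(1-x^20). Case on j = number of 20-cent coins (j = 0..5); remainder r = 116 - 20j is made from {1,3} in ⌊r/3⌋+1 ways. r = 116, 96, 76, 56, 36, 16 → 39 + 33 + 26 + 19 + 13 + 6 = 136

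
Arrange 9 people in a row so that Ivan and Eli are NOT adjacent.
Total - adjacent = 9! - (9-1)!×2 = 362880 - 80640 = 282240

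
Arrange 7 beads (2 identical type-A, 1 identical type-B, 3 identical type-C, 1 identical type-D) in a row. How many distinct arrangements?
7! / (2! × 1! × 3! × 1!) = 420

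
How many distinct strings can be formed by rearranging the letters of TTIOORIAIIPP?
12! / (2! × 1! × 4! × 2! × 1! × 2!) = 2494800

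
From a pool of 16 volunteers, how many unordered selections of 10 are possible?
C(16,10) = 16!/(10!×6!) = 8008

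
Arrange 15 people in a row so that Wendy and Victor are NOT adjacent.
Total - adjacent = 15! - (15-1)!×2 = 1307674368000 - 174356582400 = 1133317785600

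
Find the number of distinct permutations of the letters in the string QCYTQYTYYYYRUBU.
15! / (6! × 1! × 1! × 2! × 2! × 1! × 2!) = 227026800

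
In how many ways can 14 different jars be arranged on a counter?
14! = 87178291200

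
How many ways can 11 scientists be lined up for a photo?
11! = 39916800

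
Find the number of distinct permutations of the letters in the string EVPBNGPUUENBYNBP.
16! / (1! × 2! × 2! × 1! × 3! × 3! × 3! × 1!) = 24216192000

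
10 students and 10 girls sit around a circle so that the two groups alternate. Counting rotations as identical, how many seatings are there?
Fix one of the students: (10-1)! ways for the remaining students, × 10! ways for the girls = 362880 × 3628800 = 1316818944000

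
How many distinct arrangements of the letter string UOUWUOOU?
8! / (1! × 4! × 3!) = 280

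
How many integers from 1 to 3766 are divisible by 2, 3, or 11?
⌊3766/2⌋+⌊3766/3⌋+⌊3766/11⌋ - ⌊3766/6⌋-⌊3766/22⌋-⌊3766/33⌋ + ⌊3766/66⌋ = 1883+1255+342 - 627-171-114 + 57 = 2625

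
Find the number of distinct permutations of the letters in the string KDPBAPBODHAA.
12! / (1! × 1! × 2! × 2! × 2! × 3! × 1!) = 9979200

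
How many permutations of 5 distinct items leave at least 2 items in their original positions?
Exactly j fixed points: C(5,j)·!(5-j); sum over j ≥ 2 (derangement numbers via !m = (m-1)·(!(m-1) + !(m-2)): !0..!3 = 1, 0, 1, 2). Σ_{j=2}^{5} C(5,j)·!(5-j) = C(5,2)·!3 + C(5,3)·!2 + C(5,4)·!1 + C(5,5)·!0 = 10·2 + 10·1 + 5·0 + 1·1 = 31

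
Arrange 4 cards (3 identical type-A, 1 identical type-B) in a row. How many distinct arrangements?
4! / (3! × 1!) = 4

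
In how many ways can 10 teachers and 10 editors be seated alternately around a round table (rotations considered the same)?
Fix one of the teachers: (10-1)! ways for the remaining teachers, × 10! ways for the editors = 362880 × 3628800 = 1316818944000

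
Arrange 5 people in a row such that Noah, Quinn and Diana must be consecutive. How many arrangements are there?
Treat the 3 as one block: (5-3+1)! × 3! = 6 × 6 = 36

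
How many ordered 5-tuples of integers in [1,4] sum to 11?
Coefficient of x^11 in (x + x² + ... + x^4)^5. By inclusion-exclusion on dice exceeding 4: Σ_j (-1)^j C(5,j)·C(11-1-4j, 4) = C(5,0)·C(10,4) - C(5,1)·C(6,4) = 1·210 - 5·15 = 135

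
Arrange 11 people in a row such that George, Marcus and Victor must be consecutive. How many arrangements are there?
Treat the 3 as one block: (11-3+1)! × 3! = 362880 × 6 = 2177280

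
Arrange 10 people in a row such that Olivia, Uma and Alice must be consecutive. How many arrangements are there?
Treat the 3 as one block: (10-3+1)! × 3! = 40320 × 6 = 241920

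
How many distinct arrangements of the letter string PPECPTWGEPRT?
12! / (2! × 1! × 1! × 4! × 1! × 2! × 1!) = 4989600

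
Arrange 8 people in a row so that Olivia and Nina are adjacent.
Treat as block: (8-1)! × 2! = 5040 × 2 = 10080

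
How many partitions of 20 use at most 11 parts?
By conjugation, equals partitions of 20 into parts ≤ 11. Let r_j(i) = number of partitions of i into parts ≤ j, for i = 0..20. r_1(i) = 1 for all i; r_j(i) = r_{j-1}(i) + r_j(i-j). Rows j = 2..11: ≤2: 1 1 2 2 3 3 4 4 5 5 6 6 7 7 8 8 9 9 10 10 11; ≤3: 1 1 2 3 4 5 7 8 10 12 14 16 19 21 24 27 30 33 37 40 44; ≤4: 1 1 2 3 5 6 9 11 15 18 23 27 34 39 47 54 64 72 84 94 108; ≤5: 1 1 2 3 5 7 10 13 18 23 30 37 47 57 70 84 101 119 141 164 192; ≤6: 1 1 2 3 5 7 11 14 20 26 35 44 58 71 90 110 136 163 199 235 282; ≤7: 1 1 2 3 5 7 11 15 21 28 38 49 65 82 105 131 164 201 248 300 364; ≤8: 1 1 2 3 5 7 11 15 22 29 40 52 70 89 116 146 186 230 288 352 434; ≤9: 1 1 2 3 5 7 11 15 22 30 41 54 73 94 123 157 201 252 318 393 488; ≤10: 1 1 2 3 5 7 11 15 22 30 42 55 75 97 128 164 212 267 340 423 530; ≤11: 1 1 2 3 5 7 11 15 22 30 42 56 76 99 131 169 219 278 355 445 560. r_11(20) = 560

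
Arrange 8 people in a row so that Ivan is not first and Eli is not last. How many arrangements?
By inclusion-exclusion: 8! - 2×(8-1)! + (8-2)! = 40320 - 10080 + 720 = 30960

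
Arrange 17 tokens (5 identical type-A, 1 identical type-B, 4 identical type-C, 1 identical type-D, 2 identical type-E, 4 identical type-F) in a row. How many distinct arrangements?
17! / (5! × 1! × 4! × 1! × 2! × 4!) = 2572970400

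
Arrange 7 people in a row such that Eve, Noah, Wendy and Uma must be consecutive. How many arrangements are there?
Treat the 4 as one block: (7-4+1)! × 4! = 24 × 24 = 576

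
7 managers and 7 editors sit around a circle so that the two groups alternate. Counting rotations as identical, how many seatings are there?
Fix one of the managers: (7-1)! ways for the remaining managers, × 7! ways for the editors = 720 × 5040 = 3628800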